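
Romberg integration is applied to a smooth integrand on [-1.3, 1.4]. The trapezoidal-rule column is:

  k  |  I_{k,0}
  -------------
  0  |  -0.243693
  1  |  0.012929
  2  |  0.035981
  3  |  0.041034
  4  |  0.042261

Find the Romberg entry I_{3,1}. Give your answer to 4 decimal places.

0.0427

Richardson extrapolation on the trapezoidal column (denominator 4−1=3):
I_{3,1} = 0.041034 + (0.041034 − 0.035981)/3 = 0.042718
(Column j=1 coincides with Simpson's rule on the same nodes.)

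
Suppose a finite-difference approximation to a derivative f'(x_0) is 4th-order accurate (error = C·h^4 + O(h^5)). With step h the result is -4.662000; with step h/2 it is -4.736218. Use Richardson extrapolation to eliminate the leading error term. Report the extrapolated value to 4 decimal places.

The leading error scales as h^4; refining by a factor of 2 reduces it by 2^4 = 16.
Extrapolated value = (16·A(h/2) − A(h)) / (16 − 1)
= (16·(-4.736218) − (-4.662000)) / 15
= -71.117488 / 15 = -4.741166

-4.7412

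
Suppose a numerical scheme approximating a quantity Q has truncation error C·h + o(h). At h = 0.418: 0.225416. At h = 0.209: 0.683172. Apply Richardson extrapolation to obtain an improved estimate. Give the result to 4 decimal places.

1.1409

Extrapolated value = (2·A(h/2) − A(h)) / (2 − 1)
= (2·0.683172 − 0.225416) / 1
= 1.140928 / 1 = 1.140928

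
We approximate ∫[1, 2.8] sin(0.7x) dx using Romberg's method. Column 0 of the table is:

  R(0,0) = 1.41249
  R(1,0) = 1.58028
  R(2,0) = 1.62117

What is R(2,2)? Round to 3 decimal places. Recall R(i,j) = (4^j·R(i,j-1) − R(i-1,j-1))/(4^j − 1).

1.635

R(1,1) = 1.58028 + (1.58028 − 1.41249)/3 = 1.63621
R(2,1) = (4·1.62117 − 1.58028) / 3 = 1.63480
R(2,2) = (16·1.63480 − 1.63621) / 15 = 1.63471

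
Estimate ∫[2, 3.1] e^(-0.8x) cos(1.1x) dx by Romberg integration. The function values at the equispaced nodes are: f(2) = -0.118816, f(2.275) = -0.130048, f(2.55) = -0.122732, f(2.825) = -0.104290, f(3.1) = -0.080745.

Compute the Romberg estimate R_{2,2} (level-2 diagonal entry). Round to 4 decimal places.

-0.1267

R_{0,0} (trapezoid, 1 panel, h=1.1000): -0.109759
R_{1,0} (trapezoid, 2 panels, h=0.5500): -0.122382
R_{2,0} (trapezoid, 4 panels, h=0.2750): -0.125634
R_{1,1} = -0.122382 + (-0.122382 − (-0.109759))/3 = -0.126590
R_{2,1} = -0.125634 + (-0.125634 − (-0.122382))/3 = -0.126718
R_{2,2} = -0.126718 + (-0.126718 − (-0.126590))/15 = -0.126727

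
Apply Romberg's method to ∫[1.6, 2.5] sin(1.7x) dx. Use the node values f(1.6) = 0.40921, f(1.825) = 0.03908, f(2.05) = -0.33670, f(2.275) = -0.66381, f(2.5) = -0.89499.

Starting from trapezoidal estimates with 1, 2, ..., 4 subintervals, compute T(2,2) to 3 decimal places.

T(0,0) (trapezoid, 1 panel, h=0.9000): -0.21860
T(1,0) (trapezoid, 2 panels, h=0.4500): -0.26082
T(2,0) (trapezoid, 4 panels, h=0.2250): -0.27097
T(1,1) = -0.26082 + (-0.26082 − (-0.21860))/3 = -0.27489
T(2,1) = -0.27097 + (-0.27097 − (-0.26082))/3 = -0.27435
T(2,2) = -0.27435 + (-0.27435 − (-0.27489))/15 = -0.27431

-0.274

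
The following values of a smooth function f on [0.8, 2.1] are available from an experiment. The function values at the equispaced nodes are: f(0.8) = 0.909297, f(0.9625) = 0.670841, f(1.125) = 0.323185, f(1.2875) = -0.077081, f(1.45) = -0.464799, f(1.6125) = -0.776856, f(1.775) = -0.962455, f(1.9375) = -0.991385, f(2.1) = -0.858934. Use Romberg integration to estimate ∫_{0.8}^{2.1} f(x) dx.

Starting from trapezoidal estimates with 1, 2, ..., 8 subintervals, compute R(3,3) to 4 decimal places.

R(0,0) (trapezoid, 1 panel, h=1.3000): 0.032736
R(1,0) (trapezoid, 2 panels, h=0.6500): -0.285751
R(2,0) (trapezoid, 4 panels, h=0.3250): -0.350638
R(3,0) (trapezoid, 8 panels, h=0.1625): -0.366172
R(1,1) = -0.285751 + (-0.285751 − 0.032736)/3 = -0.391913
R(2,1) = -0.350638 + (-0.350638 − (-0.285751))/3 = -0.372267
R(3,1) = -0.366172 + (-0.366172 − (-0.350638))/3 = -0.371350
R(2,2) = -0.372267 + (-0.372267 − (-0.391913))/15 = -0.370957
R(3,2) = -0.371350 + (-0.371350 − (-0.372267))/15 = -0.371289
R(3,3) = -0.371289 + (-0.371289 − (-0.370957))/63 = -0.371294

-0.3713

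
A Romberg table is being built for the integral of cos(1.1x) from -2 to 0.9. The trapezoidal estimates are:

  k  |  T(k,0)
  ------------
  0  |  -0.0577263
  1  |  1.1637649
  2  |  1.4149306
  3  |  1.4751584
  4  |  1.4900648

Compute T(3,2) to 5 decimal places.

Richardson extrapolation on the trapezoidal column (denominator 4−1=3):
T(2,1) = 1.4149306 + (1.4149306 − 1.1637649)/3 = 1.4986525
T(3,1) = 1.4751584 + (1.4751584 − 1.4149306)/3 = 1.4952343
T(3,2) = 1.4952343 + (1.4952343 − 1.4986525)/15 = 1.4950064

1.49501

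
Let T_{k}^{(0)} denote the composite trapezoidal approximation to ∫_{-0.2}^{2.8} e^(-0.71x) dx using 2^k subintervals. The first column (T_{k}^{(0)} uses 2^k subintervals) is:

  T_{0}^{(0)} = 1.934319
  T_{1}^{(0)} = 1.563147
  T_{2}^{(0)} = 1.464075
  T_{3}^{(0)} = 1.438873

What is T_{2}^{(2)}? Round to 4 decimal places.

T_{1}^{(1)} = (4·1.563147 − 1.934319) / 3 = 1.439423
T_{2}^{(1)} = (4·1.464075 − 1.563147) / 3 = 1.431051
T_{2}^{(2)} = 1.431051 + (1.431051 − 1.439423)/15 = 1.430493

1.4305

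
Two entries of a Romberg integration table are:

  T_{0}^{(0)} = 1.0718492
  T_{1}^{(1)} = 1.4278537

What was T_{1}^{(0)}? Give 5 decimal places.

From T_{1}^{(1)} = (4·T_{1}^{(0)} − T_{0}^{(0)})/3, solve for T_{1}^{(0)}:
4·T_{1}^{(0)} = 3·1.4278537 + 1.0718492 = 5.3554103
T_{1}^{(0)} = 1.3388526

1.33885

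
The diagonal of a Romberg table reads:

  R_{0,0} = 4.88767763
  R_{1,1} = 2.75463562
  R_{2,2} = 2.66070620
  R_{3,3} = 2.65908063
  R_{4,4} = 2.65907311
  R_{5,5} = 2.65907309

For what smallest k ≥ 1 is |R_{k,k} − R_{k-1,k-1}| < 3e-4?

k = 4

|R_{1,1} − R_{0,0}| = 2.13304201 ≥ 3e-4
|R_{2,2} − R_{1,1}| = 0.09392942 ≥ 3e-4
|R_{3,3} − R_{2,2}| = 0.00162557 ≥ 3e-4
|R_{4,4} − R_{3,3}| = 0.00000752 < 3e-4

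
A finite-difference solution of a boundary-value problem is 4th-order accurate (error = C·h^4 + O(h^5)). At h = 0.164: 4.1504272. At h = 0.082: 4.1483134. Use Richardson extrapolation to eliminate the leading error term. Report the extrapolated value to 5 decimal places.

4.14817

The leading error scales as h^4; refining by a factor of 2 reduces it by 2^4 = 16.
Extrapolated value = (16·A(h/2) − A(h)) / (16 − 1)
= (16·4.1483134 − 4.1504272) / 15
= 62.2225872 / 15 = 4.1481725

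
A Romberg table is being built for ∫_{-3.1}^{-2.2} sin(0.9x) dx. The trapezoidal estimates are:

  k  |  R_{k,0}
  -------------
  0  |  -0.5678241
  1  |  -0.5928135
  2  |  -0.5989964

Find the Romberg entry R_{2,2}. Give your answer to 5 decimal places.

R_{1,1} = (4·(-0.5928135) − (-0.5678241)) / 3 = -0.6011433
R_{2,1} = (4·(-0.5989964) − (-0.5928135)) / 3 = -0.6010574
R_{2,2} = (16·(-0.6010574) − (-0.6011433)) / 15 = -0.6010517
(Column j=1 coincides with Simpson's rule on the same nodes.)

-0.60105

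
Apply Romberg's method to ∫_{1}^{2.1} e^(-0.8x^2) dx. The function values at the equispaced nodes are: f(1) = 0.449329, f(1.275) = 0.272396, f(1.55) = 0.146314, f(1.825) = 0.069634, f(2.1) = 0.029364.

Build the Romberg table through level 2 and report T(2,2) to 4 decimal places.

0.1962

T(0,0) (trapezoid, 1 panel, h=1.1000): 0.263281
T(1,0) (trapezoid, 2 panels, h=0.5500): 0.212113
T(2,0) (trapezoid, 4 panels, h=0.2750): 0.200115
T(1,1) = 0.212113 + (0.212113 − 0.263281)/3 = 0.195057
T(2,1) = 0.200115 + (0.200115 − 0.212113)/3 = 0.196116
T(2,2) = 0.196116 + (0.196116 − 0.195057)/15 = 0.196187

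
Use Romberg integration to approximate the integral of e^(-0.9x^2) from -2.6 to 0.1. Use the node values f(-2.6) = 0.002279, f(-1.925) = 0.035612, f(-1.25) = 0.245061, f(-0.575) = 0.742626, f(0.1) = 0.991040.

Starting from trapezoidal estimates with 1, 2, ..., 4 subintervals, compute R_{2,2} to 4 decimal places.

R_{0,0} (trapezoid, 1 panel, h=2.7000): 1.340981
R_{1,0} (trapezoid, 2 panels, h=1.3500): 1.001323
R_{2,0} (trapezoid, 4 panels, h=0.6750): 1.025972
R_{1,1} = 1.001323 + (1.001323 − 1.340981)/3 = 0.888104
R_{2,1} = 1.025972 + (1.025972 − 1.001323)/3 = 1.034188
R_{2,2} = 1.034188 + (1.034188 − 0.888104)/15 = 1.043927

1.0439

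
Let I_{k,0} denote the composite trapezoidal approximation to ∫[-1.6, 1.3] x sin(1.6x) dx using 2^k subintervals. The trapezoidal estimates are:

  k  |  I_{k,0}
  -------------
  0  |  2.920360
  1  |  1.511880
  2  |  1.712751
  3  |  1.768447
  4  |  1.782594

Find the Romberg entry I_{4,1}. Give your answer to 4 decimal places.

1.7873

I_{4,1} = (4·1.782594 − 1.768447) / 3 = 1.787310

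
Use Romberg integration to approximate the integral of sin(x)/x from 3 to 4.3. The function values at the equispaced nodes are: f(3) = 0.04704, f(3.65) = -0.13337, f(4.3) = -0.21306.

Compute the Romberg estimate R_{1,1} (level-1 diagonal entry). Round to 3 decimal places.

R_{0,0} (trapezoid, 1 panel, h=1.3000): -0.10791
R_{1,0} (trapezoid, 2 panels, h=0.6500): -0.14065
R_{1,1} = -0.14065 + (-0.14065 − (-0.10791))/3 = -0.15156

-0.152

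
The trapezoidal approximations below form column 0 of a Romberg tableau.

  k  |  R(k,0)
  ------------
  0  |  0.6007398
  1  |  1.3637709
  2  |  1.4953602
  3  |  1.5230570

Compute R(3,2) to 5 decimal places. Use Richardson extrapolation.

1.53183

R(2,1) = (4·1.4953602 − 1.3637709) / 3 = 1.5392233
R(3,1) = (4·1.5230570 − 1.4953602) / 3 = 1.5322893
R(3,2) = 1.5322893 + (1.5322893 − 1.5392233)/15 = 1.5318270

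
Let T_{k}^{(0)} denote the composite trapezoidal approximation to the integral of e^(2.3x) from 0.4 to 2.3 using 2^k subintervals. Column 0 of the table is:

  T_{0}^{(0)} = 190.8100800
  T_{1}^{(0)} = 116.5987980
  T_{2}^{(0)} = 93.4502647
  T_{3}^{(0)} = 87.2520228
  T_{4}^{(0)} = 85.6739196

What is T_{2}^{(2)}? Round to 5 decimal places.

T_{1}^{(1)} = 116.5987980 + (116.5987980 − 190.8100800)/3 = 91.8617040
T_{2}^{(1)} = 93.4502647 + (93.4502647 − 116.5987980)/3 = 85.7340869
T_{2}^{(2)} = 85.7340869 + (85.7340869 − 91.8617040)/15 = 85.3255791
(Column j=1 coincides with Simpson's rule on the same nodes.)

85.32558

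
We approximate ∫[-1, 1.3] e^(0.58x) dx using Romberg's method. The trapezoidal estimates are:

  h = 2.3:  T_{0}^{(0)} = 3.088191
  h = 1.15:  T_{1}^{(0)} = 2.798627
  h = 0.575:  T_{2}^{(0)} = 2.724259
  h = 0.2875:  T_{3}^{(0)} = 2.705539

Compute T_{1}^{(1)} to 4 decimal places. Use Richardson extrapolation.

T_{1}^{(1)} = (4·2.798627 − 3.088191) / 3 = 2.702106

2.7021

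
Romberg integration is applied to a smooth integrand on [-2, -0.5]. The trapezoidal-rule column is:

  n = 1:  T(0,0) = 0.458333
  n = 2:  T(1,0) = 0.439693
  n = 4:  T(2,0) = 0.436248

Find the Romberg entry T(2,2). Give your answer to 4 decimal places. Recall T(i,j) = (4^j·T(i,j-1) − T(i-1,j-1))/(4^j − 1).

Richardson extrapolation on the trapezoidal column (denominator 4−1=3):
T(1,1) = (4·0.439693 − 0.458333) / 3 = 0.433480
T(2,1) = 0.436248 + (0.436248 − 0.439693)/3 = 0.435100
T(2,2) = (16·0.435100 − 0.433480) / 15 = 0.435208

0.4352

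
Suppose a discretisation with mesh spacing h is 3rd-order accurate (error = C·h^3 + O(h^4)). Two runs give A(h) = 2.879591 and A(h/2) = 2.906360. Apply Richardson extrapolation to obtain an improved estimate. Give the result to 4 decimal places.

2.9102

The leading error scales as h^3; refining by a factor of 2 reduces it by 2^3 = 8.
Extrapolated value = (8·A(h/2) − A(h)) / (8 − 1)
= (8·2.906360 − 2.879591) / 7
= 20.371289 / 7 = 2.910184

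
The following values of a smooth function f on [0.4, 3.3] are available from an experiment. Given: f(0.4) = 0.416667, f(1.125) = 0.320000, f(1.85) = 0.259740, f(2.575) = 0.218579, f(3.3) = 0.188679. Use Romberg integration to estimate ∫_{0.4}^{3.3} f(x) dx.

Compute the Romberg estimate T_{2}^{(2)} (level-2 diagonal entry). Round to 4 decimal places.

T_{0}^{(0)} (trapezoid, 1 panel, h=2.9000): 0.877752
T_{1}^{(0)} (trapezoid, 2 panels, h=1.4500): 0.815499
T_{2}^{(0)} (trapezoid, 4 panels, h=0.7250): 0.798219
T_{1}^{(1)} = 0.815499 + (0.815499 − 0.877752)/3 = 0.794748
T_{2}^{(1)} = 0.798219 + (0.798219 − 0.815499)/3 = 0.792459
T_{2}^{(2)} = 0.792459 + (0.792459 − 0.794748)/15 = 0.792306

0.7923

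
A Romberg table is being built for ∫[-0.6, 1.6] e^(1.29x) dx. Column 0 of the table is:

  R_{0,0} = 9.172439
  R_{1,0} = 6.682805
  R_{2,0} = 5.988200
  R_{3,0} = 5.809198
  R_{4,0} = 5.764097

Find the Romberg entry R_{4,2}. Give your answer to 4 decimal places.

R_{3,1} = 5.809198 + (5.809198 − 5.988200)/3 = 5.749531
R_{4,1} = 5.764097 + (5.764097 − 5.809198)/3 = 5.749063
R_{4,2} = (16·5.749063 − 5.749531) / 15 = 5.749032

5.7490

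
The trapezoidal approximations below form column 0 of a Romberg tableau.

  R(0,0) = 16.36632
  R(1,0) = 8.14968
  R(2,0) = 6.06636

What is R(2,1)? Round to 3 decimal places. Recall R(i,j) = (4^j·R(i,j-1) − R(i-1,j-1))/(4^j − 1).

Richardson extrapolation on the trapezoidal column (denominator 4−1=3):
R(2,1) = (4·6.06636 − 8.14968) / 3 = 5.37192

5.372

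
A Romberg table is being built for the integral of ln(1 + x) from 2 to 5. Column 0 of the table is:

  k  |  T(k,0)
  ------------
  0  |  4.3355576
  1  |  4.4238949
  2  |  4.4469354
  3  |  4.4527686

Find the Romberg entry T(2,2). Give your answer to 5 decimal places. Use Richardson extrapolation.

4.45470

Richardson extrapolation on the trapezoidal column (denominator 4−1=3):
T(1,1) = (4·4.4238949 − 4.3355576) / 3 = 4.4533407
T(2,1) = (4·4.4469354 − 4.4238949) / 3 = 4.4546156
T(2,2) = 4.4546156 + (4.4546156 − 4.4533407)/15 = 4.4547006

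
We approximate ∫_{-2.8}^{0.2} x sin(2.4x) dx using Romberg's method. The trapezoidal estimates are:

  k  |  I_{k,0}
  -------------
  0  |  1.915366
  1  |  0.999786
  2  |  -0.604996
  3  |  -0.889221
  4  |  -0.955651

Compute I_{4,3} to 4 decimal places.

I_{2,1} = (4·(-0.604996) − 0.999786) / 3 = -1.139923
I_{3,1} = (4·(-0.889221) − (-0.604996)) / 3 = -0.983963
I_{4,1} = -0.955651 + (-0.955651 − (-0.889221))/3 = -0.977794
I_{3,2} = (16·(-0.983963) − (-1.139923)) / 15 = -0.973566
I_{4,2} = (16·(-0.977794) − (-0.983963)) / 15 = -0.977383
I_{4,3} = -0.977383 + (-0.977383 − (-0.973566))/63 = -0.977444

-0.9774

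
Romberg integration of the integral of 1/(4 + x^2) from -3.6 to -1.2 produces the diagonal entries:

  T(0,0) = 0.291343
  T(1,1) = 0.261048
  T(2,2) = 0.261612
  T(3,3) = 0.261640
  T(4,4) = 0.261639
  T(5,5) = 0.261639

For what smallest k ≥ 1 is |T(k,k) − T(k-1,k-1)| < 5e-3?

|T(1,1) − T(0,0)| = 0.030295 ≥ 5e-3
|T(2,2) − T(1,1)| = 0.000564 < 5e-3

k = 2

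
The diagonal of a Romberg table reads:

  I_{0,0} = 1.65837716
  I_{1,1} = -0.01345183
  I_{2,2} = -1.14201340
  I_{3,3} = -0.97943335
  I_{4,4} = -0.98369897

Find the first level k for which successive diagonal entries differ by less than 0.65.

|I_{1,1} − I_{0,0}| = 1.67182899 ≥ 0.65
|I_{2,2} − I_{1,1}| = 1.12856157 ≥ 0.65
|I_{3,3} − I_{2,2}| = 0.16258005 < 0.65

k = 3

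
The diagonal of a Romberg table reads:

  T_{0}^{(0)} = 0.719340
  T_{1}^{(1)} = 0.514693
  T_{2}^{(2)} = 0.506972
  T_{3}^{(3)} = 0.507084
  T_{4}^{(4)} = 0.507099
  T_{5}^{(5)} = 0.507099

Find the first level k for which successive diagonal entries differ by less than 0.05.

k = 2

|T_{1}^{(1)} − T_{0}^{(0)}| = 0.204647 ≥ 0.05
|T_{2}^{(2)} − T_{1}^{(1)}| = 0.007721 < 0.05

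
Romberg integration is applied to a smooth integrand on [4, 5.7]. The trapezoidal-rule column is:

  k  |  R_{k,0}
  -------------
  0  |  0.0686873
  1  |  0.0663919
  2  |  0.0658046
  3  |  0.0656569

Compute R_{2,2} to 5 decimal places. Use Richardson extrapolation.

0.06561

R_{1,1} = 0.0663919 + (0.0663919 − 0.0686873)/3 = 0.0656268
R_{2,1} = (4·0.0658046 − 0.0663919) / 3 = 0.0656088
R_{2,2} = 0.0656088 + (0.0656088 − 0.0656268)/15 = 0.0656076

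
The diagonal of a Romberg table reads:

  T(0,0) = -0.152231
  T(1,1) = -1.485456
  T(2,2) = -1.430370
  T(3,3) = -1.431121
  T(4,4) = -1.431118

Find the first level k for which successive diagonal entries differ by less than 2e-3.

|T(1,1) − T(0,0)| = 1.333225 ≥ 2e-3
|T(2,2) − T(1,1)| = 0.055086 ≥ 2e-3
|T(3,3) − T(2,2)| = 0.000751 < 2e-3

k = 3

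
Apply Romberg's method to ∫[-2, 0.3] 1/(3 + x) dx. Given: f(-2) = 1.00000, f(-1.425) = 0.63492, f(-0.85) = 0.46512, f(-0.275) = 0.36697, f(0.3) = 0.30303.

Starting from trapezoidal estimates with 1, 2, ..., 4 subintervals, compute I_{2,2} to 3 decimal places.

I_{0,0} (trapezoid, 1 panel, h=2.3000): 1.49848
I_{1,0} (trapezoid, 2 panels, h=1.1500): 1.28413
I_{2,0} (trapezoid, 4 panels, h=0.5750): 1.21815
I_{1,1} = 1.28413 + (1.28413 − 1.49848)/3 = 1.21268
I_{2,1} = 1.21815 + (1.21815 − 1.28413)/3 = 1.19616
I_{2,2} = 1.19616 + (1.19616 − 1.21268)/15 = 1.19506

1.195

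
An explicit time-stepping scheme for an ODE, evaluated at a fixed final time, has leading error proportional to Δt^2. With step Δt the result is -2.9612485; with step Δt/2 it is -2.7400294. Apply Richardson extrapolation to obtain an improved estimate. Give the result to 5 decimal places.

Extrapolated value = (4·A(Δt/2) − A(Δt)) / (4 − 1)
= (4·(-2.7400294) − (-2.9612485)) / 3
= -7.9988691 / 3 = -2.6662897

-2.66629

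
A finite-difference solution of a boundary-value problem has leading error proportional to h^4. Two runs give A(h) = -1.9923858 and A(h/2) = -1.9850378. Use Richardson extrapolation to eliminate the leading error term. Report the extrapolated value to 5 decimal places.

-1.98455

The leading error scales as h^4; refining by a factor of 2 reduces it by 2^4 = 16.
Extrapolated value = (16·A(h/2) − A(h)) / (16 − 1)
= (16·(-1.9850378) − (-1.9923858)) / 15
= -29.7682190 / 15 = -1.9845479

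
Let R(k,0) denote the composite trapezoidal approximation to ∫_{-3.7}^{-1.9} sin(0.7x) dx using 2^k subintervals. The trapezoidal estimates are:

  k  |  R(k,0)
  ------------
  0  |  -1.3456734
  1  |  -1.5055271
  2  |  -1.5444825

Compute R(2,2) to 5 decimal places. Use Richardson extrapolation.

-1.55738

Richardson extrapolation on the trapezoidal column (denominator 4−1=3):
R(1,1) = (4·(-1.5055271) − (-1.3456734)) / 3 = -1.5588117
R(2,1) = -1.5444825 + (-1.5444825 − (-1.5055271))/3 = -1.5574676
R(2,2) = -1.5574676 + (-1.5574676 − (-1.5588117))/15 = -1.5573780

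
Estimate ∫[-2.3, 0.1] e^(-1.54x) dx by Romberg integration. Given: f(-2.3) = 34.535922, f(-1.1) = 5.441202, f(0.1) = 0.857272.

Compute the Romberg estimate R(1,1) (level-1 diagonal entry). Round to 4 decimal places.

22.8632

R(0,0) (trapezoid, 1 panel, h=2.4000): 42.471833
R(1,0) (trapezoid, 2 panels, h=1.2000): 27.765359
R(1,1) = 27.765359 + (27.765359 − 42.471833)/3 = 22.863201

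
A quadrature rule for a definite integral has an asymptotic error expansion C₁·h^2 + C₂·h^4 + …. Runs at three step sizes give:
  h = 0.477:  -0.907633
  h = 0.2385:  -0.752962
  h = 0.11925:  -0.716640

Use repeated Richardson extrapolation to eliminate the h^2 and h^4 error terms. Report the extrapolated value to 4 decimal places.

-0.7047

First eliminate the h^2 term (factor 2^2 = 4):
  B₁ = (4·(-0.752962) − (-0.907633))/3 = -0.701405
  B₂ = (4·(-0.716640) − (-0.752962))/3 = -0.704533
Then eliminate the h^4 term (factor 2^4 = 16):
  (16·(-0.704533) − (-0.701405))/15 = -0.704742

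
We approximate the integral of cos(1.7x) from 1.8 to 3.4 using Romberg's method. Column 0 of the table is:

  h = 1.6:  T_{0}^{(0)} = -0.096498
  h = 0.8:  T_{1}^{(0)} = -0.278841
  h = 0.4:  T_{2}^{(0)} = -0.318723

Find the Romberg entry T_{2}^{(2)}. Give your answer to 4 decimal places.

Richardson extrapolation on the trapezoidal column (denominator 4−1=3):
T_{1}^{(1)} = (4·(-0.278841) − (-0.096498)) / 3 = -0.339622
T_{2}^{(1)} = (4·(-0.318723) − (-0.278841)) / 3 = -0.332017
T_{2}^{(2)} = (16·(-0.332017) − (-0.339622)) / 15 = -0.331510

-0.3315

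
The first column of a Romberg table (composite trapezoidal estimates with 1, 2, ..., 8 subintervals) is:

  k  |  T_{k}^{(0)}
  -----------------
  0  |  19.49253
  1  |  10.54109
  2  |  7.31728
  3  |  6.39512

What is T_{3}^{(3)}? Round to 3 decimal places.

6.076

Richardson extrapolation on the trapezoidal column (denominator 4−1=3):
T_{1}^{(1)} = (4·10.54109 − 19.49253) / 3 = 7.55728
T_{2}^{(1)} = 7.31728 + (7.31728 − 10.54109)/3 = 6.24268
T_{3}^{(1)} = (4·6.39512 − 7.31728) / 3 = 6.08773
T_{2}^{(2)} = 6.24268 + (6.24268 − 7.55728)/15 = 6.15504
T_{3}^{(2)} = (16·6.08773 − 6.24268) / 15 = 6.07740
T_{3}^{(3)} = 6.07740 + (6.07740 − 6.15504)/63 = 6.07617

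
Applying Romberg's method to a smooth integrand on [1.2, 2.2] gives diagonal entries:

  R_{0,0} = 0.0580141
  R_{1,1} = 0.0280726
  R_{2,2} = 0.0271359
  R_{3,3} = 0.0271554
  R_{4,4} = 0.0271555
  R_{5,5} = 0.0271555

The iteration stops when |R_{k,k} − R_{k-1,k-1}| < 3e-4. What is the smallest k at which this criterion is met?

|R_{1,1} − R_{0,0}| = 0.0299415 ≥ 3e-4
|R_{2,2} − R_{1,1}| = 0.0009367 ≥ 3e-4
|R_{3,3} − R_{2,2}| = 0.0000195 < 3e-4

k = 3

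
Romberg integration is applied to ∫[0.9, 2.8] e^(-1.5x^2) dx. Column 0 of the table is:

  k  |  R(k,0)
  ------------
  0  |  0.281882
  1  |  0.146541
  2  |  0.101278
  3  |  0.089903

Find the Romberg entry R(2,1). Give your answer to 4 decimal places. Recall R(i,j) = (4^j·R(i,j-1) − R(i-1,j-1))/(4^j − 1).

R(2,1) = 0.101278 + (0.101278 − 0.146541)/3 = 0.086190

0.0862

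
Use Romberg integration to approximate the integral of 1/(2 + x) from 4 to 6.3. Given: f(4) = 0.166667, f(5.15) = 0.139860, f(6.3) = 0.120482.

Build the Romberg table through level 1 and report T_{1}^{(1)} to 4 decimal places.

T_{0}^{(0)} (trapezoid, 1 panel, h=2.3000): 0.330221
T_{1}^{(0)} (trapezoid, 2 panels, h=1.1500): 0.325950
T_{1}^{(1)} = 0.325950 + (0.325950 − 0.330221)/3 = 0.324526

0.3245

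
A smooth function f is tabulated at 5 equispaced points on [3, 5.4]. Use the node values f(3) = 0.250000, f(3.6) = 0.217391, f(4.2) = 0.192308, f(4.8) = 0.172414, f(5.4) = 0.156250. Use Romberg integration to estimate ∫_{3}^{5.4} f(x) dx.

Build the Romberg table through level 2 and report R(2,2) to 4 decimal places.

R(0,0) (trapezoid, 1 panel, h=2.4000): 0.487500
R(1,0) (trapezoid, 2 panels, h=1.2000): 0.474520
R(2,0) (trapezoid, 4 panels, h=0.6000): 0.471143
R(1,1) = 0.474520 + (0.474520 − 0.487500)/3 = 0.470193
R(2,1) = 0.471143 + (0.471143 − 0.474520)/3 = 0.470017
R(2,2) = 0.470017 + (0.470017 − 0.470193)/15 = 0.470005

0.4700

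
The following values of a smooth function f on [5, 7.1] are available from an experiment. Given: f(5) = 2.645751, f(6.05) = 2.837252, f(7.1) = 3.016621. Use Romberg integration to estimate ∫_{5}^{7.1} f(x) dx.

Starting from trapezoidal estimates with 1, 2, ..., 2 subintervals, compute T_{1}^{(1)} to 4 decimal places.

T_{0}^{(0)} (trapezoid, 1 panel, h=2.1000): 5.945491
T_{1}^{(0)} (trapezoid, 2 panels, h=1.0500): 5.951860
T_{1}^{(1)} = 5.951860 + (5.951860 − 5.945491)/3 = 5.953983

5.9540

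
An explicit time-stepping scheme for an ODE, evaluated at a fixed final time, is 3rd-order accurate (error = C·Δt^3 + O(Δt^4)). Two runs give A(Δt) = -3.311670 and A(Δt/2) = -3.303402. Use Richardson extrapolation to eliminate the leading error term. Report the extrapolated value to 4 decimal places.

Extrapolated value = (8·A(Δt/2) − A(Δt)) / (8 − 1)
= (8·(-3.303402) − (-3.311670)) / 7
= -23.115546 / 7 = -3.302221

-3.3022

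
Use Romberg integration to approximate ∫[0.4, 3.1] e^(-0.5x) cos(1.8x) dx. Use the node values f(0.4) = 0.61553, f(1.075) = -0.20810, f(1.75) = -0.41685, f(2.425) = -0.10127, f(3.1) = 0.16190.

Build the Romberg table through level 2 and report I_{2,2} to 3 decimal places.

I_{0,0} (trapezoid, 1 panel, h=2.7000): 1.04953
I_{1,0} (trapezoid, 2 panels, h=1.3500): -0.03798
I_{2,0} (trapezoid, 4 panels, h=0.6750): -0.22782
I_{1,1} = -0.03798 + (-0.03798 − 1.04953)/3 = -0.40048
I_{2,1} = -0.22782 + (-0.22782 − (-0.03798))/3 = -0.29110
I_{2,2} = -0.29110 + (-0.29110 − (-0.40048))/15 = -0.28381

-0.284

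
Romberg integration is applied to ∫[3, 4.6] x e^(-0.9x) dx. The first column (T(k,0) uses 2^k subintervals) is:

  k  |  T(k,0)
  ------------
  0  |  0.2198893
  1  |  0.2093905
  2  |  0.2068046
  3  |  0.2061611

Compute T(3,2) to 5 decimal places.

T(2,1) = (4·0.2068046 − 0.2093905) / 3 = 0.2059426
T(3,1) = (4·0.2061611 − 0.2068046) / 3 = 0.2059466
T(3,2) = 0.2059466 + (0.2059466 − 0.2059426)/15 = 0.2059469

0.20595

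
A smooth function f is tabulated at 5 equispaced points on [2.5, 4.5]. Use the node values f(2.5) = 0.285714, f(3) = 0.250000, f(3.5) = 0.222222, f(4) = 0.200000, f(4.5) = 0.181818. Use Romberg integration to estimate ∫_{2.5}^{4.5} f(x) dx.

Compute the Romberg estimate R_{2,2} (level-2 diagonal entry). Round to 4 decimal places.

0.4520

R_{0,0} (trapezoid, 1 panel, h=2.0000): 0.467532
R_{1,0} (trapezoid, 2 panels, h=1.0000): 0.455988
R_{2,0} (trapezoid, 4 panels, h=0.5000): 0.452994
R_{1,1} = 0.455988 + (0.455988 − 0.467532)/3 = 0.452140
R_{2,1} = 0.452994 + (0.452994 − 0.455988)/3 = 0.451996
R_{2,2} = 0.451996 + (0.451996 − 0.452140)/15 = 0.451986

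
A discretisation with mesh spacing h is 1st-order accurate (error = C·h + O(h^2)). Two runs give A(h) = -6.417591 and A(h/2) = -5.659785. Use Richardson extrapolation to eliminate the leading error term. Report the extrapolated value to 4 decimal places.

Extrapolated value = (2·A(h/2) − A(h)) / (2 − 1)
= (2·(-5.659785) − (-6.417591)) / 1
= -4.901979 / 1 = -4.901979

-4.9020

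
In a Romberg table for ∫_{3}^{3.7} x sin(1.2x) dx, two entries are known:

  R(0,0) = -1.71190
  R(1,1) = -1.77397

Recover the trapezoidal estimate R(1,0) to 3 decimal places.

-1.758

From R(1,1) = (4·R(1,0) − R(0,0))/3, solve for R(1,0):
4·R(1,0) = 3·(-1.77397) + (-1.71190) = -7.03381
R(1,0) = -1.75845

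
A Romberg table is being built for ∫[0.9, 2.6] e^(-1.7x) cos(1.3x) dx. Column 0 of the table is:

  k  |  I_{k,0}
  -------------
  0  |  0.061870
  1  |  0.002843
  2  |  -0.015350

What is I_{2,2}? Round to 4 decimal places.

-0.0217

Richardson extrapolation on the trapezoidal column (denominator 4−1=3):
I_{1,1} = (4·0.002843 − 0.061870) / 3 = -0.016833
I_{2,1} = -0.015350 + (-0.015350 − 0.002843)/3 = -0.021414
I_{2,2} = -0.021414 + (-0.021414 − (-0.016833))/15 = -0.021719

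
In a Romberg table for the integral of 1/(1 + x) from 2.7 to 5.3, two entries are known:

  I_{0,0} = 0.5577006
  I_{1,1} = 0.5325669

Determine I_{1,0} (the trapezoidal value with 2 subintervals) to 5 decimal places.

0.53885

From I_{1,1} = (4·I_{1,0} − I_{0,0})/3, solve for I_{1,0}:
4·I_{1,0} = 3·0.5325669 + 0.5577006 = 2.1554013
I_{1,0} = 0.5388503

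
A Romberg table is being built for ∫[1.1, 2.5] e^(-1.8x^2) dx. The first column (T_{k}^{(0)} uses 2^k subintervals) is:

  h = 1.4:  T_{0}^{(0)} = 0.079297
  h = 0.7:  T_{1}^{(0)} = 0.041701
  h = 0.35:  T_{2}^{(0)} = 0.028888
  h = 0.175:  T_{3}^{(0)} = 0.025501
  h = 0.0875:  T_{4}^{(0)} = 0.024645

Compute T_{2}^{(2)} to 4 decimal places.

0.0243

Richardson extrapolation on the trapezoidal column (denominator 4−1=3):
T_{1}^{(1)} = (4·0.041701 − 0.079297) / 3 = 0.029169
T_{2}^{(1)} = 0.028888 + (0.028888 − 0.041701)/3 = 0.024617
T_{2}^{(2)} = (16·0.024617 − 0.029169) / 15 = 0.024314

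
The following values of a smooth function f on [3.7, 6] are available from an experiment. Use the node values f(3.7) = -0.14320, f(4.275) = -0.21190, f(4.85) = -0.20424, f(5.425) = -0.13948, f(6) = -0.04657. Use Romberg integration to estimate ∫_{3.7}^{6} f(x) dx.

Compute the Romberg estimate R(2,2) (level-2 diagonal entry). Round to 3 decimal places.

R(0,0) (trapezoid, 1 panel, h=2.3000): -0.21824
R(1,0) (trapezoid, 2 panels, h=1.1500): -0.34399
R(2,0) (trapezoid, 4 panels, h=0.5750): -0.37404
R(1,1) = -0.34399 + (-0.34399 − (-0.21824))/3 = -0.38591
R(2,1) = -0.37404 + (-0.37404 − (-0.34399))/3 = -0.38406
R(2,2) = -0.38406 + (-0.38406 − (-0.38591))/15 = -0.38394

-0.384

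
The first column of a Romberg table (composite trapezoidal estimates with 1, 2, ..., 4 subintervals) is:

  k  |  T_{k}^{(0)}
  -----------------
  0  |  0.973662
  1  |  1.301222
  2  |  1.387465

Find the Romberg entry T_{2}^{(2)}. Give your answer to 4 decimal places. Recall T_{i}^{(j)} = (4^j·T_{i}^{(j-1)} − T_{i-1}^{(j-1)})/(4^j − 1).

Richardson extrapolation on the trapezoidal column (denominator 4−1=3):
T_{1}^{(1)} = 1.301222 + (1.301222 − 0.973662)/3 = 1.410409
T_{2}^{(1)} = 1.387465 + (1.387465 − 1.301222)/3 = 1.416213
T_{2}^{(2)} = 1.416213 + (1.416213 − 1.410409)/15 = 1.416600

1.4166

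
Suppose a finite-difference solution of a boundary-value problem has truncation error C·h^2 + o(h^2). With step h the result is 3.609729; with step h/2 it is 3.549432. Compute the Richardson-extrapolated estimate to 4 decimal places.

3.5293

Extrapolated value = (4·A(h/2) − A(h)) / (4 − 1)
= (4·3.549432 − 3.609729) / 3
= 10.587999 / 3 = 3.529333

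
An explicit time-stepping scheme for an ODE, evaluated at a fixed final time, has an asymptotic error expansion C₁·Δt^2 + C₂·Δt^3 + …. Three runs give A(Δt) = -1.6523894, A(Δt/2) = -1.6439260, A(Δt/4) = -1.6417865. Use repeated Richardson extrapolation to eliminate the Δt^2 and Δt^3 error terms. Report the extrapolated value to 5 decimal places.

-1.64107

First eliminate the Δt^2 term (factor 2^2 = 4):
  B₁ = (4·(-1.6439260) − (-1.6523894))/3 = -1.6411049
  B₂ = (4·(-1.6417865) − (-1.6439260))/3 = -1.6410733
Then eliminate the Δt^3 term (factor 2^3 = 8):
  (8·(-1.6410733) − (-1.6411049))/7 = -1.6410688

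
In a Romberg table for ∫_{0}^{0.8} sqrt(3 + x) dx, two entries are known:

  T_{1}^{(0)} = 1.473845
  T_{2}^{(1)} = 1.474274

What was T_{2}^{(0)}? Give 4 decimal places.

1.4742

From T_{2}^{(1)} = (4·T_{2}^{(0)} − T_{1}^{(0)})/3, solve for T_{2}^{(0)}:
4·T_{2}^{(0)} = 3·1.474274 + 1.473845 = 5.896667
T_{2}^{(0)} = 1.474167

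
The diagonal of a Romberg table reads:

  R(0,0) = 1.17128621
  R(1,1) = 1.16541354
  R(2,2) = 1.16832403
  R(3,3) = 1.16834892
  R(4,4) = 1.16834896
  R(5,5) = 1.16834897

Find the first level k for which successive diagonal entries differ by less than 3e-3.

|R(1,1) − R(0,0)| = 0.00587267 ≥ 3e-3
|R(2,2) − R(1,1)| = 0.00291049 < 3e-3

k = 2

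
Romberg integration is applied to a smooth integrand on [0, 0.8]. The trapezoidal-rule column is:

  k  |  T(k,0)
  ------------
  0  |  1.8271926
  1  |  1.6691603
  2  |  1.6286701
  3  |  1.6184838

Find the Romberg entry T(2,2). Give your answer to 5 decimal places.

T(1,1) = (4·1.6691603 − 1.8271926) / 3 = 1.6164829
T(2,1) = 1.6286701 + (1.6286701 − 1.6691603)/3 = 1.6151734
T(2,2) = 1.6151734 + (1.6151734 − 1.6164829)/15 = 1.6150861

1.61509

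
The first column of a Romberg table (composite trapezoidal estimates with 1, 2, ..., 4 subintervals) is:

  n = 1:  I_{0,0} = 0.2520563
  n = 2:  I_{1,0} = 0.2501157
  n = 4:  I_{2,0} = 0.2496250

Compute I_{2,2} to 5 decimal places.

Richardson extrapolation on the trapezoidal column (denominator 4−1=3):
I_{1,1} = 0.2501157 + (0.2501157 − 0.2520563)/3 = 0.2494688
I_{2,1} = 0.2496250 + (0.2496250 − 0.2501157)/3 = 0.2494614
I_{2,2} = 0.2494614 + (0.2494614 − 0.2494688)/15 = 0.2494609

0.24946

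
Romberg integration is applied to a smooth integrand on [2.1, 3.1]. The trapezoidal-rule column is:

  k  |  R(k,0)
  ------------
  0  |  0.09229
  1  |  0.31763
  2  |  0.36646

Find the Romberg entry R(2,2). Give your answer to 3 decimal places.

0.382

Richardson extrapolation on the trapezoidal column (denominator 4−1=3):
R(1,1) = 0.31763 + (0.31763 − 0.09229)/3 = 0.39274
R(2,1) = (4·0.36646 − 0.31763) / 3 = 0.38274
R(2,2) = 0.38274 + (0.38274 − 0.39274)/15 = 0.38207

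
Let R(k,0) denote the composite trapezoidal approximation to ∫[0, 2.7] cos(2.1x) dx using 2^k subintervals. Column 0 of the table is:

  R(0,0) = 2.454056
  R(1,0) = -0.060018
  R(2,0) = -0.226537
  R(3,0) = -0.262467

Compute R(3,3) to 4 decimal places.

-0.2745

Richardson extrapolation on the trapezoidal column (denominator 4−1=3):
R(1,1) = -0.060018 + (-0.060018 − 2.454056)/3 = -0.898043
R(2,1) = -0.226537 + (-0.226537 − (-0.060018))/3 = -0.282043
R(3,1) = (4·(-0.262467) − (-0.226537)) / 3 = -0.274444
R(2,2) = -0.282043 + (-0.282043 − (-0.898043))/15 = -0.240976
R(3,2) = (16·(-0.274444) − (-0.282043)) / 15 = -0.273937
R(3,3) = -0.273937 + (-0.273937 − (-0.240976))/63 = -0.274460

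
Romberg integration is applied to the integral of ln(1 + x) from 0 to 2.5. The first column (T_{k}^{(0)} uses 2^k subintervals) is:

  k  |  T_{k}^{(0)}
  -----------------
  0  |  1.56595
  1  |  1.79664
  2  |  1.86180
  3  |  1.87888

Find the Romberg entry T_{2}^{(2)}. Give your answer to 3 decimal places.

1.884

Richardson extrapolation on the trapezoidal column (denominator 4−1=3):
T_{1}^{(1)} = (4·1.79664 − 1.56595) / 3 = 1.87354
T_{2}^{(1)} = (4·1.86180 − 1.79664) / 3 = 1.88352
T_{2}^{(2)} = (16·1.88352 − 1.87354) / 15 = 1.88419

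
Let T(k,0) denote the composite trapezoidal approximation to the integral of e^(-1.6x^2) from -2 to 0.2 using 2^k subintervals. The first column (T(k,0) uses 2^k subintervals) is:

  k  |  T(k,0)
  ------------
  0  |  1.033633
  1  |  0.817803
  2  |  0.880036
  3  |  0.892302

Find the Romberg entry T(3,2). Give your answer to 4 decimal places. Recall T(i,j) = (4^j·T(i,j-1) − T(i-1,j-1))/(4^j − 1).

0.8961

Richardson extrapolation on the trapezoidal column (denominator 4−1=3):
T(2,1) = (4·0.880036 − 0.817803) / 3 = 0.900780
T(3,1) = (4·0.892302 − 0.880036) / 3 = 0.896391
T(3,2) = (16·0.896391 − 0.900780) / 15 = 0.896098
(Column j=1 coincides with Simpson's rule on the same nodes.)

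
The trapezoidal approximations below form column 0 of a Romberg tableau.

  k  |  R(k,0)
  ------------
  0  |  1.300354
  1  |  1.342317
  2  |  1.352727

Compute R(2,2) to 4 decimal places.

1.3562

Richardson extrapolation on the trapezoidal column (denominator 4−1=3):
R(1,1) = 1.342317 + (1.342317 − 1.300354)/3 = 1.356305
R(2,1) = (4·1.352727 − 1.342317) / 3 = 1.356197
R(2,2) = (16·1.356197 − 1.356305) / 15 = 1.356190
(Column j=1 coincides with Simpson's rule on the same nodes.)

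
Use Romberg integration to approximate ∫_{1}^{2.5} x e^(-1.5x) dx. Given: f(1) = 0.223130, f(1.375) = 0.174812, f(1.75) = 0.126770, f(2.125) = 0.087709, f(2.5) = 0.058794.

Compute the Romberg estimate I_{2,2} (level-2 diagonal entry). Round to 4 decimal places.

0.1983

I_{0,0} (trapezoid, 1 panel, h=1.5000): 0.211443
I_{1,0} (trapezoid, 2 panels, h=0.7500): 0.200799
I_{2,0} (trapezoid, 4 panels, h=0.3750): 0.198845
I_{1,1} = 0.200799 + (0.200799 − 0.211443)/3 = 0.197251
I_{2,1} = 0.198845 + (0.198845 − 0.200799)/3 = 0.198194
I_{2,2} = 0.198194 + (0.198194 − 0.197251)/15 = 0.198257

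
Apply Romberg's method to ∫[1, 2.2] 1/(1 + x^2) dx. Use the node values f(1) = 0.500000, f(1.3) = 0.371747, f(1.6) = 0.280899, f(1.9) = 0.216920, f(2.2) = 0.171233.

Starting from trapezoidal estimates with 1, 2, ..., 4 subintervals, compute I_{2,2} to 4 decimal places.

I_{0,0} (trapezoid, 1 panel, h=1.2000): 0.402740
I_{1,0} (trapezoid, 2 panels, h=0.6000): 0.369909
I_{2,0} (trapezoid, 4 panels, h=0.3000): 0.361555
I_{1,1} = 0.369909 + (0.369909 − 0.402740)/3 = 0.358965
I_{2,1} = 0.361555 + (0.361555 − 0.369909)/3 = 0.358770
I_{2,2} = 0.358770 + (0.358770 − 0.358965)/15 = 0.358757

0.3588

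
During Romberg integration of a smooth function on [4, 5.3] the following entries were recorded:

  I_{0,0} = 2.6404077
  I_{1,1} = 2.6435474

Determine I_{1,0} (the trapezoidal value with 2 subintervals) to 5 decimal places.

From I_{1,1} = (4·I_{1,0} − I_{0,0})/3, solve for I_{1,0}:
4·I_{1,0} = 3·2.6435474 + 2.6404077 = 10.5710499
I_{1,0} = 2.6427625

2.64276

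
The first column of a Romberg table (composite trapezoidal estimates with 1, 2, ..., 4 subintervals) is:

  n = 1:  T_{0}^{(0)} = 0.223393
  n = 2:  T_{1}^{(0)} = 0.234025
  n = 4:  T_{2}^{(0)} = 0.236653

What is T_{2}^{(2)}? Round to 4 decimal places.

Richardson extrapolation on the trapezoidal column (denominator 4−1=3):
T_{1}^{(1)} = 0.234025 + (0.234025 − 0.223393)/3 = 0.237569
T_{2}^{(1)} = (4·0.236653 − 0.234025) / 3 = 0.237529
T_{2}^{(2)} = 0.237529 + (0.237529 − 0.237569)/15 = 0.237526

0.2375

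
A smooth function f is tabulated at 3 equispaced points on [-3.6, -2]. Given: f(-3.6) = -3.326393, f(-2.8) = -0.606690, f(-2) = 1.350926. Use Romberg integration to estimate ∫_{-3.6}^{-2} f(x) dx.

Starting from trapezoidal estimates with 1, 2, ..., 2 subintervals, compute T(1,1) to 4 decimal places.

-1.1739

T(0,0) (trapezoid, 1 panel, h=1.6000): -1.580374
T(1,0) (trapezoid, 2 panels, h=0.8000): -1.275539
T(1,1) = -1.275539 + (-1.275539 − (-1.580374))/3 = -1.173927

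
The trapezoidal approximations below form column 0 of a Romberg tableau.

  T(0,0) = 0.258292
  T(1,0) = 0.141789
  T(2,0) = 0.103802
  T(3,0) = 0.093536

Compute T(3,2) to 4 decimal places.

0.0900

Richardson extrapolation on the trapezoidal column (denominator 4−1=3):
T(2,1) = 0.103802 + (0.103802 − 0.141789)/3 = 0.091140
T(3,1) = 0.093536 + (0.093536 − 0.103802)/3 = 0.090114
T(3,2) = 0.090114 + (0.090114 − 0.091140)/15 = 0.090046
(Column j=1 coincides with Simpson's rule on the same nodes.)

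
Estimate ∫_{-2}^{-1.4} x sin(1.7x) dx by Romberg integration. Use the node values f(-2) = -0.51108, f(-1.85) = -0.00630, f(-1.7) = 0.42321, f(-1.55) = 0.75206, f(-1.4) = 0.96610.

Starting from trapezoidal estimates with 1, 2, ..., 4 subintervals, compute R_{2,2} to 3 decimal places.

0.214

R_{0,0} (trapezoid, 1 panel, h=0.6000): 0.13651
R_{1,0} (trapezoid, 2 panels, h=0.3000): 0.19522
R_{2,0} (trapezoid, 4 panels, h=0.1500): 0.20947
R_{1,1} = 0.19522 + (0.19522 − 0.13651)/3 = 0.21479
R_{2,1} = 0.20947 + (0.20947 − 0.19522)/3 = 0.21422
R_{2,2} = 0.21422 + (0.21422 − 0.21479)/15 = 0.21418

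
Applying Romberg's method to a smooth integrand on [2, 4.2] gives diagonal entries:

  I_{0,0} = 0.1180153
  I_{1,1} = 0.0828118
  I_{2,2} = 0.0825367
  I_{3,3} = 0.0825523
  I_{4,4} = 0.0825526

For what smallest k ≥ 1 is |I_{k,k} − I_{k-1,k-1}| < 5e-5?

k = 3

|I_{1,1} − I_{0,0}| = 0.0352035 ≥ 5e-5
|I_{2,2} − I_{1,1}| = 0.0002751 ≥ 5e-5
|I_{3,3} − I_{2,2}| = 0.0000156 < 5e-5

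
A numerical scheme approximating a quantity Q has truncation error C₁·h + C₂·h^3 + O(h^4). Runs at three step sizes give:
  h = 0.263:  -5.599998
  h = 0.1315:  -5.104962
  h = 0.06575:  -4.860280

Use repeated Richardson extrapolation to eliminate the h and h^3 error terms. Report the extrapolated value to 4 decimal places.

First eliminate the h term (factor 2^1 = 2):
  B₁ = (2·(-5.104962) − (-5.599998))/1 = -4.609926
  B₂ = (2·(-4.860280) − (-5.104962))/1 = -4.615598
Then eliminate the h^3 term (factor 2^3 = 8):
  (8·(-4.615598) − (-4.609926))/7 = -4.616408

-4.6164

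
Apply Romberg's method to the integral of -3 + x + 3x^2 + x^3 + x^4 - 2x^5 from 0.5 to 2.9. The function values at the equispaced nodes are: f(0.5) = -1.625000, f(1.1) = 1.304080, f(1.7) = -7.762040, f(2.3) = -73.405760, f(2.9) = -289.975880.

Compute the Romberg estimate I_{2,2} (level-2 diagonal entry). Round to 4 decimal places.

-118.4428

I_{0,0} (trapezoid, 1 panel, h=2.4000): -349.921056
I_{1,0} (trapezoid, 2 panels, h=1.2000): -184.274976
I_{2,0} (trapezoid, 4 panels, h=0.6000): -135.398496
I_{1,1} = -184.274976 + (-184.274976 − (-349.921056))/3 = -129.059616
I_{2,1} = -135.398496 + (-135.398496 − (-184.274976))/3 = -119.106336
I_{2,2} = -119.106336 + (-119.106336 − (-129.059616))/15 = -118.442784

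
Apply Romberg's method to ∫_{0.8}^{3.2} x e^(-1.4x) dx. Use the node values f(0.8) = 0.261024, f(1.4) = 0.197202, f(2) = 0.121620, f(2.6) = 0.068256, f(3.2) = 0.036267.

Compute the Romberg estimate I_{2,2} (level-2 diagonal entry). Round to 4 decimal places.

0.3209

I_{0,0} (trapezoid, 1 panel, h=2.4000): 0.356749
I_{1,0} (trapezoid, 2 panels, h=1.2000): 0.324319
I_{2,0} (trapezoid, 4 panels, h=0.6000): 0.321434
I_{1,1} = 0.324319 + (0.324319 − 0.356749)/3 = 0.313509
I_{2,1} = 0.321434 + (0.321434 − 0.324319)/3 = 0.320472
I_{2,2} = 0.320472 + (0.320472 − 0.313509)/15 = 0.320936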